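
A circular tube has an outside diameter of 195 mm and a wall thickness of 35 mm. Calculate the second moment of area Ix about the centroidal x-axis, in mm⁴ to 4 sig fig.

Ix ≈ 5.899 × 10⁷ mm⁴

Treat the section as a set of non-overlapping primitives; coordinates are from the bounding-box lower-left.
Outer circle: ⌀195, A = 29864.8 mm², y = 97.5 mm, Ī = 70 975 481 mm⁴.
Bore (subtracted): ⌀125, A = 12271.8 mm², y = 97.5 mm, Ī = 11 984 225 mm⁴.
By symmetry the centroid is at mid-height, ȳ = 97.5 mm.
All pieces are centred on the centroidal x-axis, so I = ΣĪ (holes subtracted) = 58 991 256 mm⁴.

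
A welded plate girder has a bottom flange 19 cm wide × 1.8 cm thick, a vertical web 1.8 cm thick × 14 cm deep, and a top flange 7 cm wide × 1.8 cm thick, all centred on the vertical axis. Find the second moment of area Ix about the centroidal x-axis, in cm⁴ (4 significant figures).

Decompose the section into non-overlapping parts with the origin at the bottom-left of its bounding rectangle.
Bottom plate: 19 × 1.8, A = 34.2 cm², y = 0.9 cm, Ī = 9.234 cm⁴.
Web plate: 1.8 × 14, A = 25.2 cm², y = 8.8 cm, Ī = 411.6 cm⁴.
Top plate: 7 × 1.8, A = 12.6 cm², y = 16.7 cm, Ī = 3.402 cm⁴.
Centroid: ȳ = ΣA·y / ΣA = 6.43 cm.
Transfer each piece to the centroidal x-axis using Ī + A·d² with d = y − 6.43:
  bottom plate: d = -5.53 cm → contributes +1055.1 cm⁴
  web plate: d = 2.37 cm → contributes +553.146 cm⁴
  top plate: d = 10.27 cm → contributes +1332.36 cm⁴
Total I = 2940.61 cm⁴.

Ix ≈ 2941 cm⁴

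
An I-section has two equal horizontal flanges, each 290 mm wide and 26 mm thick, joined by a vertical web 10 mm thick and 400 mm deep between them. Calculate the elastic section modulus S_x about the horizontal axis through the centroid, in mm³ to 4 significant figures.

Split into non-overlapping primitives; take the origin at the lower-left of the bounding box.
Bottom flange: 290 × 26, A = 7 540 mm², y = 13 mm, Ī = 424 753 mm⁴.
Web: 10 × 400, A = 4 000 mm², y = 226 mm, Ī = 53 333 333 mm⁴.
Top flange: 290 × 26, A = 7 540 mm², y = 439 mm, Ī = 424 753 mm⁴.
By symmetry the centroid is at mid-height, ȳ = 226 mm.
Transfer each piece to the horizontal axis through the centroid using Ī + A·d² with d = y − 226:
  bottom flange: d = -213 mm → contributes +342 507 013 mm⁴
  web: d = 0 mm → contributes +53 333 333 mm⁴
  top flange: d = 213 mm → contributes +342 507 013 mm⁴
Total I = 738 347 360 mm⁴.
Extreme fibre distance c = 226 mm; S = I/c = 3 267 024 mm³.

S_x ≈ 3.267 × 10⁶ mm³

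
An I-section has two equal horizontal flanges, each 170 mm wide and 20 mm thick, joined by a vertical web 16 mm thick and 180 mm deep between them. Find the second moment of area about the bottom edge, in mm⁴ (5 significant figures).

Decompose the section into non-overlapping parts with the origin at the bottom-left of its bounding rectangle.
Bottom flange: 170 × 20, A = 3 400 mm², y = 10 mm, Ī = 113333.3 mm⁴.
Web: 16 × 180, A = 2 880 mm², y = 110 mm, Ī = 7 776 000 mm⁴.
Top flange: 170 × 20, A = 3 400 mm², y = 210 mm, Ī = 113333.3 mm⁴.
Transfer each piece to a horizontal axis along the bottom face using Ī + A·d² with d = y − 0:
  bottom flange: d = 10 mm → contributes +453333.3 mm⁴
  web: d = 110 mm → contributes +42 624 000 mm⁴
  top flange: d = 210 mm → contributes +150 053 333 mm⁴
Total I = 193 130 667 mm⁴.

I_base ≈ 1.9313 × 10⁸ mm⁴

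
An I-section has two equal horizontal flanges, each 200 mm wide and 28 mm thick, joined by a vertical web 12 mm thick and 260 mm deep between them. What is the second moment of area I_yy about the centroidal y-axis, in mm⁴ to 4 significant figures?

Split into non-overlapping primitives; take the origin at the lower-left of the bounding box.
Bottom flange: 200 × 28, A = 5 600 mm², x = 100 mm, Ī = 18 666 667 mm⁴.
Web: 12 × 260, A = 3 120 mm², x = 100 mm, Ī = 37 440 mm⁴.
Top flange: 200 × 28, A = 5 600 mm², x = 100 mm, Ī = 18 666 667 mm⁴.
By symmetry the centroid is at mid-width, x̄ = 100 mm.
All pieces are centred on the centroidal y-axis, so I = ΣĪ = 37 370 773 mm⁴.

I_yy ≈ 3.737 × 10⁷ mm⁴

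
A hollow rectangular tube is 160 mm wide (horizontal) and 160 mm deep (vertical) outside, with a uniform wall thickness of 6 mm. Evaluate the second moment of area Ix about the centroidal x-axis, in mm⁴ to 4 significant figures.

Split into non-overlapping primitives; take the origin at the lower-left of the bounding box.
Outer rectangle: 160 × 160, A = 25 600 mm², y = 80 mm, Ī = 54 613 333 mm⁴.
Inner void (subtracted): 148 × 148, A = 21 904 mm², y = 80 mm, Ī = 39 982 101 mm⁴.
By symmetry the centroid is at mid-height, ȳ = 80 mm.
All pieces are centred on the centroidal x-axis, so I = ΣĪ (holes subtracted) = 14 631 232 mm⁴.

Ix ≈ 1.463 × 10⁷ mm⁴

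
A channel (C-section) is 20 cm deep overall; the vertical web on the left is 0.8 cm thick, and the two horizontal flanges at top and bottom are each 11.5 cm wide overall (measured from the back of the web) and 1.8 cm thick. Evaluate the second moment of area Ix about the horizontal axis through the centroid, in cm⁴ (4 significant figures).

Ix ≈ 3734 cm⁴

Treat the section as a set of non-overlapping primitives; coordinates are from the bounding-box lower-left.
Web: 0.8 × 20, A = 16 cm², y = 10 cm, Ī = 533.333 cm⁴.
Top flange (beyond web): 10.7 × 1.8, A = 19.26 cm², y = 19.1 cm, Ī = 5.2002 cm⁴.
Bottom flange (beyond web): 10.7 × 1.8, A = 19.26 cm², y = 0.9 cm, Ī = 5.2002 cm⁴.
By symmetry the centroid is at mid-height, ȳ = 10 cm.
Transfer each piece to the horizontal axis through the centroid using Ī + A·d² with d = y − 10:
  web: d = 0 cm → contributes +533.333 cm⁴
  top flange (beyond web): d = 9.1 cm → contributes +1600.12 cm⁴
  bottom flange (beyond web): d = -9.1 cm → contributes +1600.12 cm⁴
Total I = 3733.57 cm⁴.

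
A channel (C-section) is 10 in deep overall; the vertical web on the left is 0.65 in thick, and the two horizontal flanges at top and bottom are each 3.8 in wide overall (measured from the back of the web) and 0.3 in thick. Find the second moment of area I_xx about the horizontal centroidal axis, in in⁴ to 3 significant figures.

Decompose the section into non-overlapping parts with the origin at the bottom-left of its bounding rectangle.
Web: 0.65 × 10, A = 6.5 in², y = 5 in, Ī = 54.167 in⁴.
Top flange (beyond web): 3.15 × 0.3, A = 0.945 in², y = 9.85 in, Ī = 0.0070875 in⁴.
Bottom flange (beyond web): 3.15 × 0.3, A = 0.945 in², y = 0.15 in, Ī = 0.0070875 in⁴.
By symmetry the centroid is at mid-height, ȳ = 5 in.
Transfer each piece to the horizontal centroidal axis using Ī + A·d² with d = y − 5:
  web: d = 0 in → contributes +54.167 in⁴
  top flange (beyond web): d = 4.85 in → contributes +22.236 in⁴
  bottom flange (beyond web): d = -4.85 in → contributes +22.236 in⁴
Total I = 98.638 in⁴.

I_xx ≈ 98.6 in⁴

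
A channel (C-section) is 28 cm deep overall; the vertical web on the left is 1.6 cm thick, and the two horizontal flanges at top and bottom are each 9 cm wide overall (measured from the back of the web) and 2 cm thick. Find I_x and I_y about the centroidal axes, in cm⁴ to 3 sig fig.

I_x ≈ 7940 cm⁴, I_y ≈ 506 cm⁴

Break the section into simple shapes (no overlaps), measuring from the bottom-left corner of the bounding box.
Web: 1.6 × 28, A = 44.8 cm², y = 14 cm, Ī = 2926.9 cm⁴.
Top flange (beyond web): 7.4 × 2, A = 14.8 cm², y = 27 cm, Ī = 4.9333 cm⁴.
Bottom flange (beyond web): 7.4 × 2, A = 14.8 cm², y = 1 cm, Ī = 4.9333 cm⁴.
By symmetry the centroid is at mid-height, ȳ = 14 cm.
Transfer each piece to the centroidal x-axis using Ī + A·d² with d = y − 14:
  web: d = 0 cm → contributes +2926.9 cm⁴
  top flange (beyond web): d = 13 cm → contributes +2506.1 cm⁴
  bottom flange (beyond web): d = -13 cm → contributes +2506.1 cm⁴
Total I = 7939.2 cm⁴.
For the y-axis: x̄ = 2.5903 cm.
Repeating about the centroidal y-axis gives I_y = 505.56 cm⁴.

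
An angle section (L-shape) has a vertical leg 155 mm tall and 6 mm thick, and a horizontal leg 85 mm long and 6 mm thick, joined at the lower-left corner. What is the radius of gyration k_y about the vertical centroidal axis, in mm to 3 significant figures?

k_y ≈ 24.1 mm

Treat the section as a set of non-overlapping primitives; coordinates are from the bounding-box lower-left.
Vertical leg: 6 × 155, A = 930 mm², x = 3 mm, Ī = 2 790 mm⁴.
Horizontal leg (remainder): 79 × 6, A = 474 mm², x = 45.5 mm, Ī = 246 520 mm⁴.
Centroid: x̄ = ΣA·x / ΣA = 17.348 mm.
Transfer each piece to the vertical centroidal axis using Ī + A·d² with d = x − 17.348:
  vertical leg: d = -14.348 mm → contributes +194 252 mm⁴
  horizontal leg (remainder): d = 28.152 mm → contributes +622 173 mm⁴
Total I = 816 426 mm⁴.
Radius of gyration: k = √(I/A) = √(816 426 / 1 404) = 24.114 mm.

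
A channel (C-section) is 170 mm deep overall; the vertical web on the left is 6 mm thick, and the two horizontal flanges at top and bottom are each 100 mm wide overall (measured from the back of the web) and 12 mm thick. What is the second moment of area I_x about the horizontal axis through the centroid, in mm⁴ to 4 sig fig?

I_x ≈ 1.656 × 10⁷ mm⁴

Treat the section as a set of non-overlapping primitives; coordinates are from the bounding-box lower-left.
Web: 6 × 170, A = 1 020 mm², y = 85 mm, Ī = 2 456 500 mm⁴.
Top flange (beyond web): 94 × 12, A = 1 128 mm², y = 164 mm, Ī = 13 536 mm⁴.
Bottom flange (beyond web): 94 × 12, A = 1 128 mm², y = 6 mm, Ī = 13 536 mm⁴.
By symmetry the centroid is at mid-height, ȳ = 85 mm.
Transfer each piece to the horizontal axis through the centroid using Ī + A·d² with d = y − 85:
  web: d = 0 mm → contributes +2 456 500 mm⁴
  top flange (beyond web): d = 79 mm → contributes +7 053 384 mm⁴
  bottom flange (beyond web): d = -79 mm → contributes +7 053 384 mm⁴
Total I = 16 563 268 mm⁴.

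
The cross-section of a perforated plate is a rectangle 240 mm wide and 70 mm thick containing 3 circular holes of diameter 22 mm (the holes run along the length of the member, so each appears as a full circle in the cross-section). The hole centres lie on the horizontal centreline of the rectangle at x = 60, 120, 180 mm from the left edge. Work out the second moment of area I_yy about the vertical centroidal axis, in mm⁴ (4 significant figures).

Split into non-overlapping primitives; take the origin at the lower-left of the bounding box.
Plate: 240 × 70, A = 16 800 mm², x = 120 mm, Ī = 80 640 000 mm⁴.
Hole 1 (subtracted): ⌀22, A = 380.133 mm², x = 60 mm, Ī = 11 499 mm⁴.
Hole 2 (subtracted): ⌀22, A = 380.133 mm², x = 120 mm, Ī = 11 499 mm⁴.
Hole 3 (subtracted): ⌀22, A = 380.133 mm², x = 180 mm, Ī = 11 499 mm⁴.
By symmetry the centroid is at mid-width, x̄ = 120 mm.
Transfer each piece to the vertical centroidal axis using Ī + A·d² with d = x − 120:
  plate: d = 0 mm → contributes +80 640 000 mm⁴
  hole 1: d = -60 mm → contributes −1 379 977 mm⁴
  hole 2: d = 0 mm → contributes −11 499 mm⁴
  hole 3: d = 60 mm → contributes −1 379 977 mm⁴
Total I = 77 868 547 mm⁴.

I_yy ≈ 7.787 × 10⁷ mm⁴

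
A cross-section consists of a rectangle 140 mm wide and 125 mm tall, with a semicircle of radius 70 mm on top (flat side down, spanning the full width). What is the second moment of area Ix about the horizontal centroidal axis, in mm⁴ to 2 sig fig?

Split into non-overlapping primitives; take the origin at the lower-left of the bounding box.
Rectangular body: 140 × 125, A = 17 500 mm², y = 62.5 mm, Ī = 22 786 458 mm⁴.
Semicircular cap: semicircle r = 70, A = 7 697 mm², y = 154.7 mm, Ī = 2 635 265 mm⁴.
Centroid: ȳ = ΣA·y / ΣA = 90.67 mm.
Transfer each piece to the horizontal centroidal axis using Ī + A·d² with d = y − 90.67:
  rectangular body: d = -28.17 mm → contributes +36 670 681 mm⁴
  semicircular cap: d = 64.04 mm → contributes +34 203 017 mm⁴
Total I = 70 873 698 mm⁴.

Ix ≈ 7.1 × 10⁷ mm⁴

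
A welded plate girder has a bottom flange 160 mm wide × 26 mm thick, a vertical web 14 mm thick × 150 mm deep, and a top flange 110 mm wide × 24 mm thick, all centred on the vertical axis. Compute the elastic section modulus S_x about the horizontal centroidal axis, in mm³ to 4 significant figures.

Break the section into simple shapes (no overlaps), measuring from the bottom-left corner of the bounding box.
Bottom plate: 160 × 26, A = 4 160 mm², y = 13 mm, Ī = 234 347 mm⁴.
Web plate: 14 × 150, A = 2 100 mm², y = 101 mm, Ī = 3 937 500 mm⁴.
Top plate: 110 × 24, A = 2 640 mm², y = 188 mm, Ī = 126 720 mm⁴.
Centroid: ȳ = ΣA·y / ΣA = 85.6742 mm.
Transfer each piece to the horizontal centroidal axis using Ī + A·d² with d = y − 85.6742:
  bottom plate: d = -72.6742 mm → contributes +22 205 525 mm⁴
  web plate: d = 15.3258 mm → contributes +4 430 751 mm⁴
  top plate: d = 102.326 mm → contributes +27 769 046 mm⁴
Total I = 54 405 322 mm⁴.
Extreme fibre distance c = 114.326 mm; S = I/c = 475 879 mm³.

S_x ≈ 4.759 × 10⁵ mm³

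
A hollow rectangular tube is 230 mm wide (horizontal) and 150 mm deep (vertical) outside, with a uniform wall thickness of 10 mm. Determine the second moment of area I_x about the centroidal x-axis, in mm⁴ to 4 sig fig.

Treat the section as a set of non-overlapping primitives; coordinates are from the bounding-box lower-left.
Outer rectangle: 230 × 150, A = 34 500 mm², y = 75 mm, Ī = 64 687 500 mm⁴.
Inner void (subtracted): 210 × 130, A = 27 300 mm², y = 75 mm, Ī = 38 447 500 mm⁴.
By symmetry the centroid is at mid-height, ȳ = 75 mm.
All pieces are centred on the centroidal x-axis, so I = ΣĪ (holes subtracted) = 26 240 000 mm⁴.

I_x ≈ 2.624 × 10⁷ mm⁴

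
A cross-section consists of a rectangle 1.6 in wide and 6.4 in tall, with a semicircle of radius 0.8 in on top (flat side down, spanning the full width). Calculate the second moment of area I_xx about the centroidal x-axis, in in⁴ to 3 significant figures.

I_xx ≈ 46.5 in⁴

Split into non-overlapping primitives; take the origin at the lower-left of the bounding box.
Rectangular body: 1.6 × 6.4, A = 10.24 in², y = 3.2 in, Ī = 34.953 in⁴.
Semicircular cap: semicircle r = 0.8, A = 1.0053 in², y = 6.7395 in, Ī = 0.044956 in⁴.
Centroid: ȳ = ΣA·y / ΣA = 3.5164 in.
Transfer each piece to the centroidal x-axis using Ī + A·d² with d = y − 3.5164:
  rectangular body: d = -0.31643 in → contributes +35.978 in⁴
  semicircular cap: d = 3.2231 in → contributes +10.489 in⁴
Total I = 46.466 in⁴.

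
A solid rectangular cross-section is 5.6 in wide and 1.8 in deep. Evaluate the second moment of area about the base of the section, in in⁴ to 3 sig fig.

The section: 5.6 × 1.8, A = 10.08 in², y = 0.9 in, Ī = 2.7216 in⁴.
Transfer it to a horizontal axis along the bottom face using Ī + A·d² with d = y − 0:
  the section: d = 0.9 in → contributes +10.886 in⁴
Total I = 10.886 in⁴.

I_base ≈ 10.9 in⁴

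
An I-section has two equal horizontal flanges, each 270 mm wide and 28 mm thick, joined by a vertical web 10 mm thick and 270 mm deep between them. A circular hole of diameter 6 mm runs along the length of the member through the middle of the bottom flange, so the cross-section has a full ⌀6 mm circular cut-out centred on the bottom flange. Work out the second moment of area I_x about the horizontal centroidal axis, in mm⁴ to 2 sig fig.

Treat the section as a set of non-overlapping primitives; coordinates are from the bounding-box lower-left.
Bottom flange: 270 × 28, A = 7 560 mm², y = 14 mm, Ī = 493 920 mm⁴.
Web: 10 × 270, A = 2 700 mm², y = 163 mm, Ī = 16 402 500 mm⁴.
Top flange: 270 × 28, A = 7 560 mm², y = 312 mm, Ī = 493 920 mm⁴.
Hole (subtracted): ⌀6, A = 28.27 mm², y = 14 mm, Ī = 63.62 mm⁴.
Centroid: ȳ = ΣA·y / ΣA = 163.2 mm.
Transfer each piece to the horizontal centroidal axis using Ī + A·d² with d = y − 163.2:
  bottom flange: d = -149.2 mm → contributes +168 867 360 mm⁴
  web: d = -0.2368 mm → contributes +16 402 651 mm⁴
  top flange: d = 148.8 mm → contributes +167 800 448 mm⁴
  hole: d = -149.2 mm → contributes −629 779 mm⁴
Total I = 352 440 680 mm⁴.

I_x ≈ 3.5 × 10⁸ mm⁴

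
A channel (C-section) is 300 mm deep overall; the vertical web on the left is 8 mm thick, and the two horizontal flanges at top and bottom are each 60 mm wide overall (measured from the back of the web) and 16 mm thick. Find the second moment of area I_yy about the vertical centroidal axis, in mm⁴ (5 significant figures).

I_yy ≈ 1.2722 × 10⁶ mm⁴

Treat the section as a set of non-overlapping primitives; coordinates are from the bounding-box lower-left.
Web: 8 × 300, A = 2 400 mm², x = 4 mm, Ī = 12 800 mm⁴.
Top flange (beyond web): 52 × 16, A = 832 mm², x = 34 mm, Ī = 187477.3 mm⁴.
Bottom flange (beyond web): 52 × 16, A = 832 mm², x = 34 mm, Ī = 187477.3 mm⁴.
Centroid: x̄ = ΣA·x / ΣA = 16.28346 mm.
Transfer each piece to the vertical centroidal axis using Ī + A·d² with d = x − 16.28346:
  web: d = -12.28346 mm → contributes +374920.4 mm⁴
  top flange (beyond web): d = 17.71654 mm → contributes +448621.9 mm⁴
  bottom flange (beyond web): d = 17.71654 mm → contributes +448621.9 mm⁴
Total I = 1 272 164 mm⁴.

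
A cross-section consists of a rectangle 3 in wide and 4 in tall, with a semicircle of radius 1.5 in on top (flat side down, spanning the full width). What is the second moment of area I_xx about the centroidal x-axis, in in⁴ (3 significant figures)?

Split into non-overlapping primitives; take the origin at the lower-left of the bounding box.
Rectangular body: 3 × 4, A = 12 in², y = 2 in, Ī = 16 in⁴.
Semicircular cap: semicircle r = 1.5, A = 3.5343 in², y = 4.6366 in, Ī = 0.55564 in⁴.
Centroid: ȳ = ΣA·y / ΣA = 2.5999 in.
Transfer each piece to the centroidal x-axis using Ī + A·d² with d = y − 2.5999:
  rectangular body: d = -0.59987 in → contributes +20.318 in⁴
  semicircular cap: d = 2.0367 in → contributes +15.217 in⁴
Total I = 35.535 in⁴.

I_xx ≈ 35.5 in⁴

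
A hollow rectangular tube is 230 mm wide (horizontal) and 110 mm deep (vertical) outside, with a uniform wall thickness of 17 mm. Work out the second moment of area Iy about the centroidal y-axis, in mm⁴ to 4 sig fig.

Iy ≈ 6.384 × 10⁷ mm⁴

Break the section into simple shapes (no overlaps), measuring from the bottom-left corner of the bounding box.
Outer rectangle: 230 × 110, A = 25 300 mm², x = 115 mm, Ī = 111 530 833 mm⁴.
Inner void (subtracted): 196 × 76, A = 14 896 mm², x = 115 mm, Ī = 47 687 061 mm⁴.
By symmetry the centroid is at mid-width, x̄ = 115 mm.
All pieces are centred on the centroidal y-axis, so I = ΣĪ (holes subtracted) = 63 843 772 mm⁴.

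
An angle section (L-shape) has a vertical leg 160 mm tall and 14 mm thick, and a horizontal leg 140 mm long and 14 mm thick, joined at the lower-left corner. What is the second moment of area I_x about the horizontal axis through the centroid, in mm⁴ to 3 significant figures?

Treat the section as a set of non-overlapping primitives; coordinates are from the bounding-box lower-left.
Vertical leg: 14 × 160, A = 2 240 mm², y = 80 mm, Ī = 4 778 667 mm⁴.
Horizontal leg (remainder): 126 × 14, A = 1 764 mm², y = 7 mm, Ī = 28 812 mm⁴.
Centroid: ȳ = ΣA·y / ΣA = 47.839 mm.
Transfer each piece to the horizontal axis through the centroid using Ī + A·d² with d = y − 47.839:
  vertical leg: d = 32.161 mm → contributes +7 095 543 mm⁴
  horizontal leg (remainder): d = -40.839 mm → contributes +2 970 877 mm⁴
Total I = 10 066 419 mm⁴.

I_x ≈ 1.01 × 10⁷ mm⁴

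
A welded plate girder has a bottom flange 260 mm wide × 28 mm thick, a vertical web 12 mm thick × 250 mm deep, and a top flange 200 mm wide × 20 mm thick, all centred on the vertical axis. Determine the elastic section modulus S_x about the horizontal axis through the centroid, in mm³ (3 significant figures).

Break the section into simple shapes (no overlaps), measuring from the bottom-left corner of the bounding box.
Bottom plate: 260 × 28, A = 7 280 mm², y = 14 mm, Ī = 475 627 mm⁴.
Web plate: 12 × 250, A = 3 000 mm², y = 153 mm, Ī = 15 625 000 mm⁴.
Top plate: 200 × 20, A = 4 000 mm², y = 288 mm, Ī = 133 333 mm⁴.
Centroid: ȳ = ΣA·y / ΣA = 119.95 mm.
Transfer each piece to the horizontal axis through the centroid using Ī + A·d² with d = y − 119.95:
  bottom plate: d = -105.95 mm → contributes +82 200 230 mm⁴
  web plate: d = 33.048 mm → contributes +18 901 435 mm⁴
  top plate: d = 168.05 mm → contributes +113 093 342 mm⁴
Total I = 214 195 008 mm⁴.
Extreme fibre distance c = 178.05 mm; S = I/c = 1 203 021 mm³.

S_x ≈ 1.20 × 10⁶ mm³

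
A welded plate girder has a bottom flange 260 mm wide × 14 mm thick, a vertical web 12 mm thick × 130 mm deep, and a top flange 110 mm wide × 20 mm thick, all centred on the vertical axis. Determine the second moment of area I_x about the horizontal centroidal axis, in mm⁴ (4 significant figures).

I_x ≈ 3.230 × 10⁷ mm⁴

Treat the section as a set of non-overlapping primitives; coordinates are from the bounding-box lower-left.
Bottom plate: 260 × 14, A = 3 640 mm², y = 7 mm, Ī = 59453.3 mm⁴.
Web plate: 12 × 130, A = 1 560 mm², y = 79 mm, Ī = 2 197 000 mm⁴.
Top plate: 110 × 20, A = 2 200 mm², y = 154 mm, Ī = 73333.3 mm⁴.
Centroid: ȳ = ΣA·y / ΣA = 65.8811 mm.
Transfer each piece to the horizontal centroidal axis using Ī + A·d² with d = y − 65.8811:
  bottom plate: d = -58.8811 mm → contributes +12 679 267 mm⁴
  web plate: d = 13.1189 mm → contributes +2 465 485 mm⁴
  top plate: d = 88.1189 mm → contributes +17 156 210 mm⁴
Total I = 32 300 962 mm⁴.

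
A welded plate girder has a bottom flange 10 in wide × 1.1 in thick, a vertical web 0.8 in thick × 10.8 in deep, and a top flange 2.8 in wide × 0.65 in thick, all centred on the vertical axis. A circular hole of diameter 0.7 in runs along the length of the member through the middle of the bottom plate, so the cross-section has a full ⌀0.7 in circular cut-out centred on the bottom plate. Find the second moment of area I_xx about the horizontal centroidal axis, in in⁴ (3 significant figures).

I_xx ≈ 389 in⁴

Split into non-overlapping primitives; take the origin at the lower-left of the bounding box.
Bottom plate: 10 × 1.1, A = 11 in², y = 0.55 in, Ī = 1.1092 in⁴.
Web plate: 0.8 × 10.8, A = 8.64 in², y = 6.5 in, Ī = 83.981 in⁴.
Top plate: 2.8 × 0.65, A = 1.82 in², y = 12.225 in, Ī = 0.064079 in⁴.
Hole (subtracted): ⌀0.7, A = 0.38485 in², y = 0.55 in, Ī = 0.011786 in⁴.
Centroid: ȳ = ΣA·y / ΣA = 3.9975 in.
Transfer each piece to the horizontal centroidal axis using Ī + A·d² with d = y − 3.9975:
  bottom plate: d = -3.4475 in → contributes +131.85 in⁴
  web plate: d = 2.5025 in → contributes +138.09 in⁴
  top plate: d = 8.2275 in → contributes +123.26 in⁴
  hole: d = -3.4475 in → contributes −4.5858 in⁴
Total I = 388.61 in⁴.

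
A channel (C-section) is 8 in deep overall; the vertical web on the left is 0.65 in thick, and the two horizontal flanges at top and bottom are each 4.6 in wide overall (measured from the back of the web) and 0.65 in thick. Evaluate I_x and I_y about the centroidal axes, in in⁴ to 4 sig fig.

I_x ≈ 97.27 in⁴, I_y ≈ 20.53 in⁴

Treat the section as a set of non-overlapping primitives; coordinates are from the bounding-box lower-left.
Web: 0.65 × 8, A = 5.2 in², y = 4 in, Ī = 27.7333 in⁴.
Top flange (beyond web): 3.95 × 0.65, A = 2.5675 in², y = 7.675 in, Ī = 0.0903974 in⁴.
Bottom flange (beyond web): 3.95 × 0.65, A = 2.5675 in², y = 0.325 in, Ī = 0.0903974 in⁴.
By symmetry the centroid is at mid-height, ȳ = 4 in.
Transfer each piece to the centroidal x-axis using Ī + A·d² with d = y − 4:
  web: d = 0 in → contributes +27.7333 in⁴
  top flange (beyond web): d = 3.675 in → contributes +34.7661 in⁴
  bottom flange (beyond web): d = -3.675 in → contributes +34.7661 in⁴
Total I = 97.2655 in⁴.
For the y-axis: x̄ = 1.46777 in.
Repeating about the centroidal y-axis gives I_y = 20.5271 in⁴.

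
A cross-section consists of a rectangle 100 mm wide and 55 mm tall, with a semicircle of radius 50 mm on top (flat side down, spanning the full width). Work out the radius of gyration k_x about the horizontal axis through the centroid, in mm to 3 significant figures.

Split into non-overlapping primitives; take the origin at the lower-left of the bounding box.
Rectangular body: 100 × 55, A = 5 500 mm², y = 27.5 mm, Ī = 1 386 458 mm⁴.
Semicircular cap: semicircle r = 50, A = 3 927 mm², y = 76.221 mm, Ī = 685 981 mm⁴.
Centroid: ȳ = ΣA·y / ΣA = 47.796 mm.
Transfer each piece to the horizontal axis through the centroid using Ī + A·d² with d = y − 47.796:
  rectangular body: d = -20.296 mm → contributes +3 651 951 mm⁴
  semicircular cap: d = 28.425 mm → contributes +3 858 947 mm⁴
Total I = 7 510 898 mm⁴.
Radius of gyration: k = √(I/A) = √(7 510 898 / 9 427) = 28.227 mm.

k_x ≈ 28.2 mm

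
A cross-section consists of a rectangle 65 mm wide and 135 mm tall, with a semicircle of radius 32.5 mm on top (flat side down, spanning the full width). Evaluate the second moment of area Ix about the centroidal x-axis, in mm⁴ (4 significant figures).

Treat the section as a set of non-overlapping primitives; coordinates are from the bounding-box lower-left.
Rectangular body: 65 × 135, A = 8 775 mm², y = 67.5 mm, Ī = 13 327 031 mm⁴.
Semicircular cap: semicircle r = 32.5, A = 1659.15 mm², y = 148.793 mm, Ī = 122 452 mm⁴.
Centroid: ȳ = ΣA·y / ΣA = 80.4266 mm.
Transfer each piece to the centroidal x-axis using Ī + A·d² with d = y − 80.4266:
  rectangular body: d = -12.9266 mm → contributes +14 793 311 mm⁴
  semicircular cap: d = 68.3668 mm → contributes +7 877 371 mm⁴
Total I = 22 670 682 mm⁴.

Ix ≈ 2.267 × 10⁷ mm⁴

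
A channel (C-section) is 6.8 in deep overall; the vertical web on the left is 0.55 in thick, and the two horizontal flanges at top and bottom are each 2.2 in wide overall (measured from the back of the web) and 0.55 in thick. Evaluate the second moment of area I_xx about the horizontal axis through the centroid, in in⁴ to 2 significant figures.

I_xx ≈ 32 in⁴

Treat the section as a set of non-overlapping primitives; coordinates are from the bounding-box lower-left.
Web: 0.55 × 6.8, A = 3.74 in², y = 3.4 in, Ī = 14.41 in⁴.
Top flange (beyond web): 1.65 × 0.55, A = 0.9075 in², y = 6.525 in, Ī = 0.02288 in⁴.
Bottom flange (beyond web): 1.65 × 0.55, A = 0.9075 in², y = 0.275 in, Ī = 0.02288 in⁴.
By symmetry the centroid is at mid-height, ȳ = 3.4 in.
Transfer each piece to the horizontal axis through the centroid using Ī + A·d² with d = y − 3.4:
  web: d = 0 in → contributes +14.41 in⁴
  top flange (beyond web): d = 3.125 in → contributes +8.885 in⁴
  bottom flange (beyond web): d = -3.125 in → contributes +8.885 in⁴
Total I = 32.18 in⁴.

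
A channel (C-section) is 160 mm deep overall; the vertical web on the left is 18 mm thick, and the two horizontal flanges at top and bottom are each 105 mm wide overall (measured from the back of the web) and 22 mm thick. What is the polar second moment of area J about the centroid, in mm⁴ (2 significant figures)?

Decompose the section into non-overlapping parts with the origin at the bottom-left of its bounding rectangle.
Web: 18 × 160, A = 2 880 mm², y = 80 mm, Ī = 6 144 000 mm⁴.
Top flange (beyond web): 87 × 22, A = 1 914 mm², y = 149 mm, Ī = 77 198 mm⁴.
Bottom flange (beyond web): 87 × 22, A = 1 914 mm², y = 11 mm, Ī = 77 198 mm⁴.
By symmetry the centroid is at mid-height, ȳ = 80 mm.
Transfer each piece to the centroidal x-axis using Ī + A·d² with d = y − 80:
  web: d = 0 mm → contributes +6 144 000 mm⁴
  top flange (beyond web): d = 69 mm → contributes +9 189 752 mm⁴
  bottom flange (beyond web): d = -69 mm → contributes +9 189 752 mm⁴
Total I = 24 523 504 mm⁴.
For the y-axis: x̄ = 38.96 mm.
Repeating about the centroidal y-axis gives I_y = 7 022 185 mm⁴.
Polar second moment: J = I_x + I_y = 31 545 689 mm⁴.

J ≈ 3.2 × 10⁷ mm⁴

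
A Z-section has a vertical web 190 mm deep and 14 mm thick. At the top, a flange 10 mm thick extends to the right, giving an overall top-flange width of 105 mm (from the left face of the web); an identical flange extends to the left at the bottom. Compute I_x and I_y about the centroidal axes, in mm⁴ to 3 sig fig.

I_x ≈ 2.28 × 10⁷ mm⁴, I_y ≈ 6.32 × 10⁶ mm⁴

Treat the section as a set of non-overlapping primitives; coordinates are from the bounding-box lower-left.
Web: 14 × 190, A = 2 660 mm², y = 95 mm, Ī = 8 002 167 mm⁴.
Top flange (beyond web): 91 × 10, A = 910 mm², y = 185 mm, Ī = 7583.3 mm⁴.
Bottom flange (beyond web): 91 × 10, A = 910 mm², y = 5 mm, Ī = 7583.3 mm⁴.
Centroid: ȳ = ΣA·y / ΣA = 95 mm.
Transfer each piece to the centroidal x-axis using Ī + A·d² with d = y − 95:
  web: d = 0 mm → contributes +8 002 167 mm⁴
  top flange (beyond web): d = 90 mm → contributes +7 378 583 mm⁴
  bottom flange (beyond web): d = -90 mm → contributes +7 378 583 mm⁴
Total I = 22 759 333 mm⁴.
For the y-axis: x̄ = 98 mm.
Repeating about the centroidal y-axis gives I_y = 6 315 773 mm⁴.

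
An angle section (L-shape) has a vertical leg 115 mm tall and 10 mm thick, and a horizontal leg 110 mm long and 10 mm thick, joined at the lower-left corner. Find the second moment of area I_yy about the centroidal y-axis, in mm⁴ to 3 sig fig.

I_yy ≈ 2.46 × 10⁶ mm⁴

Treat the section as a set of non-overlapping primitives; coordinates are from the bounding-box lower-left.
Vertical leg: 10 × 115, A = 1 150 mm², x = 5 mm, Ī = 9583.3 mm⁴.
Horizontal leg (remainder): 100 × 10, A = 1 000 mm², x = 60 mm, Ī = 833 333 mm⁴.
Centroid: x̄ = ΣA·x / ΣA = 30.581 mm.
Transfer each piece to the centroidal y-axis using Ī + A·d² with d = x − 30.581:
  vertical leg: d = -25.581 mm → contributes +762 152 mm⁴
  horizontal leg (remainder): d = 29.419 mm → contributes +1 698 788 mm⁴
Total I = 2 460 940 mm⁴.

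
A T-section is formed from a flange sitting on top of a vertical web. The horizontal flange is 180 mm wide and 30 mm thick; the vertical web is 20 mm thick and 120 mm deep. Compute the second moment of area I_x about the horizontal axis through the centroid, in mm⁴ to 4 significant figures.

I_x ≈ 1.263 × 10⁷ mm⁴

Split into non-overlapping primitives; take the origin at the lower-left of the bounding box.
Flange: 180 × 30, A = 5 400 mm², y = 135 mm, Ī = 405 000 mm⁴.
Web: 20 × 120, A = 2 400 mm², y = 60 mm, Ī = 2 880 000 mm⁴.
Centroid: ȳ = ΣA·y / ΣA = 111.923 mm.
Transfer each piece to the horizontal axis through the centroid using Ī + A·d² with d = y − 111.923:
  flange: d = 23.0769 mm → contributes +3 280 740 mm⁴
  web: d = -51.9231 mm → contributes +9 350 414 mm⁴
Total I = 12 631 154 mm⁴.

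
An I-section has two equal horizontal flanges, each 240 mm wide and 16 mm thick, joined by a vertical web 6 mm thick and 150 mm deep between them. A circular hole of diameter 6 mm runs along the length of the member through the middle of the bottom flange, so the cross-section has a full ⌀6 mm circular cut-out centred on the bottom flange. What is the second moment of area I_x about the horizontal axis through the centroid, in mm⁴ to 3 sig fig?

I_x ≈ 5.46 × 10⁷ mm⁴

Treat the section as a set of non-overlapping primitives; coordinates are from the bounding-box lower-left.
Bottom flange: 240 × 16, A = 3 840 mm², y = 8 mm, Ī = 81 920 mm⁴.
Web: 6 × 150, A = 900 mm², y = 91 mm, Ī = 1 687 500 mm⁴.
Top flange: 240 × 16, A = 3 840 mm², y = 174 mm, Ī = 81 920 mm⁴.
Hole (subtracted): ⌀6, A = 28.274 mm², y = 8 mm, Ī = 63.617 mm⁴.
Centroid: ȳ = ΣA·y / ΣA = 91.274 mm.
Transfer each piece to the horizontal axis through the centroid using Ī + A·d² with d = y − 91.274:
  bottom flange: d = -83.274 mm → contributes +26 710 896 mm⁴
  web: d = -0.27442 mm → contributes +1 687 568 mm⁴
  top flange: d = 82.726 mm → contributes +26 361 043 mm⁴
  hole: d = -83.274 mm → contributes −196 136 mm⁴
Total I = 54 563 370 mm⁴.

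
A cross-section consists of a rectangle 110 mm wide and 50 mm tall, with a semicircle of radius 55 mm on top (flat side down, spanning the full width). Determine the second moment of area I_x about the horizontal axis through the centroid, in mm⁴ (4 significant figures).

I_x ≈ 8.108 × 10⁶ mm⁴

Split into non-overlapping primitives; take the origin at the lower-left of the bounding box.
Rectangular body: 110 × 50, A = 5 500 mm², y = 25 mm, Ī = 1 145 833 mm⁴.
Semicircular cap: semicircle r = 55, A = 4751.66 mm², y = 73.3427 mm, Ī = 1 004 345 mm⁴.
Centroid: ȳ = ΣA·y / ΣA = 47.4069 mm.
Transfer each piece to the horizontal axis through the centroid using Ī + A·d² with d = y − 47.4069:
  rectangular body: d = -22.4069 mm → contributes +3 907 220 mm⁴
  semicircular cap: d = 25.9358 mm → contributes +4 200 623 mm⁴
Total I = 8 107 843 mm⁴.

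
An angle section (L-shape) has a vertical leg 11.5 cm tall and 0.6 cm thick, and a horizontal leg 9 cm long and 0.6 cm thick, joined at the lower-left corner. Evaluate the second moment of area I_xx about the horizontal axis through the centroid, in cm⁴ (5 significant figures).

Decompose the section into non-overlapping parts with the origin at the bottom-left of its bounding rectangle.
Vertical leg: 0.6 × 11.5, A = 6.9 cm², y = 5.75 cm, Ī = 76.04375 cm⁴.
Horizontal leg (remainder): 8.4 × 0.6, A = 5.04 cm², y = 0.3 cm, Ī = 0.1512 cm⁴.
Centroid: ȳ = ΣA·y / ΣA = 3.449497 cm.
Transfer each piece to the horizontal axis through the centroid using Ī + A·d² with d = y − 3.449497:
  vertical leg: d = 2.300503 cm → contributes +112.5607 cm⁴
  horizontal leg (remainder): d = -3.149497 cm → contributes +50.14465 cm⁴
Total I = 162.7053 cm⁴.

I_xx ≈ 162.71 cm⁴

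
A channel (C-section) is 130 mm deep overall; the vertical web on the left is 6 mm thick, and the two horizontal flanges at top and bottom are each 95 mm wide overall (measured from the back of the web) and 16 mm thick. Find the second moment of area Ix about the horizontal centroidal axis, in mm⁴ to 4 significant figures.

Ix ≈ 1.041 × 10⁷ mm⁴

Treat the section as a set of non-overlapping primitives; coordinates are from the bounding-box lower-left.
Web: 6 × 130, A = 780 mm², y = 65 mm, Ī = 1 098 500 mm⁴.
Top flange (beyond web): 89 × 16, A = 1 424 mm², y = 122 mm, Ī = 30378.7 mm⁴.
Bottom flange (beyond web): 89 × 16, A = 1 424 mm², y = 8 mm, Ī = 30378.7 mm⁴.
By symmetry the centroid is at mid-height, ȳ = 65 mm.
Transfer each piece to the horizontal centroidal axis using Ī + A·d² with d = y − 65:
  web: d = 0 mm → contributes +1 098 500 mm⁴
  top flange (beyond web): d = 57 mm → contributes +4 656 955 mm⁴
  bottom flange (beyond web): d = -57 mm → contributes +4 656 955 mm⁴
Total I = 10 412 409 mm⁴.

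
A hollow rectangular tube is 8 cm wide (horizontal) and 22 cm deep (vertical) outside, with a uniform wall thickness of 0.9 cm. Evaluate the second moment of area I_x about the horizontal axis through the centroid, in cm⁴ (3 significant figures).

Break the section into simple shapes (no overlaps), measuring from the bottom-left corner of the bounding box.
Outer rectangle: 8 × 22, A = 176 cm², y = 11 cm, Ī = 7098.7 cm⁴.
Inner void (subtracted): 6.2 × 20.2, A = 125.24 cm², y = 11 cm, Ī = 4258.6 cm⁴.
By symmetry the centroid is at mid-height, ȳ = 11 cm.
All pieces are centred on the horizontal axis through the centroid, so I = ΣĪ (holes subtracted) = 2840.1 cm⁴.

I_x ≈ 2840 cm⁴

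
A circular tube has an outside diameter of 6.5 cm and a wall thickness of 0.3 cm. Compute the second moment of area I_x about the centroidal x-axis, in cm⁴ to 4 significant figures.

I_x ≈ 28.14 cm⁴

Treat the section as a set of non-overlapping primitives; coordinates are from the bounding-box lower-left.
Outer circle: ⌀6.5, A = 33.1831 cm², y = 3.25 cm, Ī = 87.6241 cm⁴.
Bore (subtracted): ⌀5.9, A = 27.3397 cm², y = 3.25 cm, Ī = 59.481 cm⁴.
By symmetry the centroid is at mid-height, ȳ = 3.25 cm.
All pieces are centred on the centroidal x-axis, so I = ΣĪ (holes subtracted) = 28.1431 cm⁴.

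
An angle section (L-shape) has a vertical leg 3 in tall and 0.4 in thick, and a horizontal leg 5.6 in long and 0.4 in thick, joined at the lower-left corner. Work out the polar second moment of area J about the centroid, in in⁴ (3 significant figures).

Decompose the section into non-overlapping parts with the origin at the bottom-left of its bounding rectangle.
Vertical leg: 0.4 × 3, A = 1.2 in², y = 1.5 in, Ī = 0.9 in⁴.
Horizontal leg (remainder): 5.2 × 0.4, A = 2.08 in², y = 0.2 in, Ī = 0.027733 in⁴.
Centroid: ȳ = ΣA·y / ΣA = 0.67561 in.
Transfer each piece to the centroidal x-axis using Ī + A·d² with d = y − 0.67561:
  vertical leg: d = 0.82439 in → contributes +1.7155 in⁴
  horizontal leg (remainder): d = -0.47561 in → contributes +0.49824 in⁴
Total I = 2.2138 in⁴.
For the y-axis: x̄ = 1.9756 in.
Repeating about the centroidal y-axis gives I_y = 10.669 in⁴.
Polar second moment: J = I_x + I_y = 12.883 in⁴.

J ≈ 12.9 in⁴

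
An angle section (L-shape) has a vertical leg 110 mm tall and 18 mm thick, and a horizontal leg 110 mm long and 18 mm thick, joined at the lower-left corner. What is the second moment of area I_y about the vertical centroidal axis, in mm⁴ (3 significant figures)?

I_y ≈ 3.95 × 10⁶ mm⁴

Decompose the section into non-overlapping parts with the origin at the bottom-left of its bounding rectangle.
Vertical leg: 18 × 110, A = 1 980 mm², x = 9 mm, Ī = 53 460 mm⁴.
Horizontal leg (remainder): 92 × 18, A = 1 656 mm², x = 64 mm, Ī = 1 168 032 mm⁴.
Centroid: x̄ = ΣA·x / ΣA = 34.05 mm.
Transfer each piece to the vertical centroidal axis using Ī + A·d² with d = x − 34.05:
  vertical leg: d = -25.05 mm → contributes +1 295 866 mm⁴
  horizontal leg (remainder): d = 29.95 mm → contributes +2 653 517 mm⁴
Total I = 3 949 383 mm⁴.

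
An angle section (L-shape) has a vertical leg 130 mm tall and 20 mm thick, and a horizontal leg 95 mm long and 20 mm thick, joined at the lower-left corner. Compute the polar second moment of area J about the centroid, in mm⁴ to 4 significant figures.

J ≈ 9.525 × 10⁶ mm⁴

Decompose the section into non-overlapping parts with the origin at the bottom-left of its bounding rectangle.
Vertical leg: 20 × 130, A = 2 600 mm², y = 65 mm, Ī = 3 661 667 mm⁴.
Horizontal leg (remainder): 75 × 20, A = 1 500 mm², y = 10 mm, Ī = 50 000 mm⁴.
Centroid: ȳ = ΣA·y / ΣA = 44.878 mm.
Transfer each piece to the centroidal x-axis using Ī + A·d² with d = y − 44.878:
  vertical leg: d = 20.122 mm → contributes +4 714 388 mm⁴
  horizontal leg (remainder): d = -34.878 mm → contributes +1 874 717 mm⁴
Total I = 6 589 106 mm⁴.
For the y-axis: x̄ = 27.378 mm.
Repeating about the centroidal y-axis gives I_y = 2 935 981 mm⁴.
Polar second moment: J = I_x + I_y = 9 525 086 mm⁴.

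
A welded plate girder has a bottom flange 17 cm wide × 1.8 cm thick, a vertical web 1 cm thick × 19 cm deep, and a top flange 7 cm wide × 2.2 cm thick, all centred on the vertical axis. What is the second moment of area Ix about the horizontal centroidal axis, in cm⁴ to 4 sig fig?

Decompose the section into non-overlapping parts with the origin at the bottom-left of its bounding rectangle.
Bottom plate: 17 × 1.8, A = 30.6 cm², y = 0.9 cm, Ī = 8.262 cm⁴.
Web plate: 1 × 19, A = 19 cm², y = 11.3 cm, Ī = 571.583 cm⁴.
Top plate: 7 × 2.2, A = 15.4 cm², y = 21.9 cm, Ī = 6.21133 cm⁴.
Centroid: ȳ = ΣA·y / ΣA = 8.91538 cm.
Transfer each piece to the horizontal centroidal axis using Ī + A·d² with d = y − 8.91538:
  bottom plate: d = -8.01538 cm → contributes +1974.2 cm⁴
  web plate: d = 2.38462 cm → contributes +679.625 cm⁴
  top plate: d = 12.9846 cm → contributes +2602.65 cm⁴
Total I = 5256.48 cm⁴.

Ix ≈ 5256 cm⁴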